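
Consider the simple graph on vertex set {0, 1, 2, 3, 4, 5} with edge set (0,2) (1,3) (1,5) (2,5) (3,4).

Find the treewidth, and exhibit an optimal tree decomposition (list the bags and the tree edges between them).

Every bag has size at most 2, so the width is 2 − 1 = 1 and tw(G) ≤ 1. Since G has at least one edge (e.g. 0–2), it is not an edgeless graph, so tw(G) ≥ 1. Hence tw(G) = 1 exactly.

Treewidth 1.
Bags: B1 = {0, 2}  B2 = {2, 5}  B3 = {1, 5}  B4 = {1, 3}  B5 = {3, 4}
Tree: B1–B2, B2–B3, B3–B4, B4–B5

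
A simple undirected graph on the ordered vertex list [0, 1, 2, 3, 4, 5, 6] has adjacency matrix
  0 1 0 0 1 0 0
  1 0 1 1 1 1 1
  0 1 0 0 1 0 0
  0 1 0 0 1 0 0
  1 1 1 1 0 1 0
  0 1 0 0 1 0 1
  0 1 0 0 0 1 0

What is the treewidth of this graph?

2

A width-2 tree decomposition is:
Bags: B1 = {1, 2, 4}  B2 = {1, 4, 5}  B3 = {1, 3, 4}  B4 = {1, 5, 6}  B5 = {0, 1, 4}
Tree: B1–B2, B1–B3, B2–B4, B2–B5
Each bag holds 3 vertices, so the decomposition has width 2, which upper-bounds the treewidth. On the other hand G contains the 3-clique {0, 1, 4}. A clique must lie in a single bag of any decomposition, so no decomposition can have width below 2. The upper and lower bounds meet at 2, so that is the treewidth.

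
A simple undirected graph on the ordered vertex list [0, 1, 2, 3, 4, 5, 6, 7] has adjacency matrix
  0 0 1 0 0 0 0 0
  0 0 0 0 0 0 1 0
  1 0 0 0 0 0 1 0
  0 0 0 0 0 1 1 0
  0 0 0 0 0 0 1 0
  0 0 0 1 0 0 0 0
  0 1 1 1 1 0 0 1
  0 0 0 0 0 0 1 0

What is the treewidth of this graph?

1

A width-1 tree decomposition is:
Bags: B1 = {0, 2}  B2 = {2, 6}  B3 = {3, 6}  B4 = {4, 6}  B5 = {1, 6}  B6 = {6, 7}  B7 = {3, 5}
Tree: B1–B2, B2–B3, B3–B4, B4–B5, B2–B6, B3–B7
Every bag has size at most 2, so the width is 2 − 1 = 1 and tw(G) ≤ 1. G has an edge, so its treewidth is at least 1. Combining the bounds, tw(G) = 1.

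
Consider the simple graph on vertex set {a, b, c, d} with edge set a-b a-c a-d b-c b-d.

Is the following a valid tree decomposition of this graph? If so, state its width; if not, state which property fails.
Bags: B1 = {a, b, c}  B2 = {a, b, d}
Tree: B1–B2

Yes; width 2.

Vertex coverage: the bags together contain {a, b, c, d}, the full vertex set. Edge coverage: each edge of G has both endpoints in at least one bag. Running intersection: for every vertex, the bags containing it form a connected subtree. All three properties hold, so this is a valid tree decomposition of width max|bag| − 1 = 2, and hence tw(G) ≤ 2.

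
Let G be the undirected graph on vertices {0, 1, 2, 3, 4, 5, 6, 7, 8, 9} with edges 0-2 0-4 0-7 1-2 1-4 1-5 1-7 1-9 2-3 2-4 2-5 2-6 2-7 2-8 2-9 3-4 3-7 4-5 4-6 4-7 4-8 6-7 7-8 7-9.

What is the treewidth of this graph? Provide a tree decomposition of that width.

Every bag has size at most 4, so the width is 4 − 1 = 3 and tw(G) ≤ 3. On the other hand G contains the 4-clique {1, 2, 7, 9}. A clique must lie in a single bag of any decomposition, so no decomposition can have width below 3. Therefore the treewidth is 3.

Treewidth 3.
One such decomposition:
Bags: B1 = {1, 2, 4, 7}  B2 = {0, 2, 4, 7}  B3 = {1, 2, 7, 9}  B4 = {1, 2, 4, 5}  B5 = {2, 4, 6, 7}  B6 = {2, 3, 4, 7}  B7 = {2, 4, 7, 8}
Tree: B1–B2, B1–B3, B1–B4, B2–B5, B2–B6, B5–B7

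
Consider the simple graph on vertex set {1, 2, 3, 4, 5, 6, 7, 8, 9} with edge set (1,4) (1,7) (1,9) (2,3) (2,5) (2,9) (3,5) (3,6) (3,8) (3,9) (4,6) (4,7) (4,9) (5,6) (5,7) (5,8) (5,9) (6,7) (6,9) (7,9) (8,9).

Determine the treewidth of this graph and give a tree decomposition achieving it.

Treewidth 3.
One such decomposition:
Bags: B1 = {3, 5, 6, 9}  B2 = {3, 5, 8, 9}  B3 = {5, 6, 7, 9}  B4 = {4, 6, 7, 9}  B5 = {2, 3, 5, 9}  B6 = {1, 4, 7, 9}
Tree: B1–B2, B1–B3, B3–B4, B2–B5, B4–B6

Each bag holds 4 vertices, so the decomposition has width 3, which upper-bounds the treewidth. Conversely, {1, 4, 7, 9} is a clique of size 4, and the vertices of any clique must share a bag in every tree decomposition; so some bag has ≥ 4 vertices and tw(G) ≥ 3. Combining the bounds, tw(G) = 3.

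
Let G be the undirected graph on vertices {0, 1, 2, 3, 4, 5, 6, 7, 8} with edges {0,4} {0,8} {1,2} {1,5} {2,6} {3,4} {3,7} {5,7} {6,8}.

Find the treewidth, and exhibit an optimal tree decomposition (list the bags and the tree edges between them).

Each bag holds 3 vertices, so the decomposition has width 2, which upper-bounds the treewidth. For the lower bound, G contains the cycle 0–4–3–7–5–1–2–6–8–0, so G is not a forest; only forests have treewidth ≤ 1, hence tw(G) ≥ 2. The upper and lower bounds meet at 2, so that is the treewidth.

Treewidth 2.
One such decomposition:
Bags: B1 = {0, 3, 4}  B2 = {0, 3, 7}  B3 = {0, 5, 7}  B4 = {0, 1, 5}  B5 = {0, 1, 2}  B6 = {0, 2, 6}  B7 = {0, 6, 8}
Tree: B1–B2, B2–B3, B3–B4, B4–B5, B5–B6, B6–B7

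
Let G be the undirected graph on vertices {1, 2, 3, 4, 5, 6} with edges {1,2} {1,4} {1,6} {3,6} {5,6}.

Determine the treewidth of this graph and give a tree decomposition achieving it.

Treewidth 1.
One such decomposition:
Bags: B1 = {1, 6}  B2 = {1, 4}  B3 = {1, 2}  B4 = {3, 6}  B5 = {5, 6}
Tree: B1–B2, B1–B3, B1–B4, B1–B5

The largest bag has 2 vertices, giving width 1; this decomposition certifies tw(G) ≤ 1. Since G has at least one edge (e.g. 6–1), it is not an edgeless graph, so tw(G) ≥ 1. Combining the bounds, tw(G) = 1.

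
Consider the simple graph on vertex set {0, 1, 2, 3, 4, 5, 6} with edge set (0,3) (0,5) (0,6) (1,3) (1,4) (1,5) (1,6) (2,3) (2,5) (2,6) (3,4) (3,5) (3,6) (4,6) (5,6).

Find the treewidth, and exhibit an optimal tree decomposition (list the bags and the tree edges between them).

Treewidth 3.
Bags: B1 = {1, 3, 4, 6}  B2 = {1, 3, 5, 6}  B3 = {2, 3, 5, 6}  B4 = {0, 3, 5, 6}
Tree: B1–B2, B2–B3, B3–B4

Every bag has size at most 4, so the width is 4 − 1 = 3 and tw(G) ≤ 3. On the other hand G contains the 4-clique {1, 3, 4, 6}. A clique must lie in a single bag of any decomposition, so no decomposition can have width below 3. Combining the bounds, tw(G) = 3.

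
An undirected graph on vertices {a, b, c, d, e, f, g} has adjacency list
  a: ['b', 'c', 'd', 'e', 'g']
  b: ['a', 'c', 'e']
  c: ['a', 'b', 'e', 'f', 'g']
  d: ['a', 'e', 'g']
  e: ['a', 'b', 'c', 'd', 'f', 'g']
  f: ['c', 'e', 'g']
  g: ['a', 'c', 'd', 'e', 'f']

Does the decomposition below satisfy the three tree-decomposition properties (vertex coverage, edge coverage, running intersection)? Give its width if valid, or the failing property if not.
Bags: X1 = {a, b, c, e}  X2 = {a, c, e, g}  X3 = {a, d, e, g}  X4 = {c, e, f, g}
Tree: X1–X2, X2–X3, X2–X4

Yes; width 3.

Every vertex of G appears in some bag (union = {a, b, c, d, e, f, g}); every edge is covered by a bag; and for each vertex v the set of bags containing v is connected in the bag tree. The decomposition is therefore valid. The largest bag has 4 vertices, so the width is 3.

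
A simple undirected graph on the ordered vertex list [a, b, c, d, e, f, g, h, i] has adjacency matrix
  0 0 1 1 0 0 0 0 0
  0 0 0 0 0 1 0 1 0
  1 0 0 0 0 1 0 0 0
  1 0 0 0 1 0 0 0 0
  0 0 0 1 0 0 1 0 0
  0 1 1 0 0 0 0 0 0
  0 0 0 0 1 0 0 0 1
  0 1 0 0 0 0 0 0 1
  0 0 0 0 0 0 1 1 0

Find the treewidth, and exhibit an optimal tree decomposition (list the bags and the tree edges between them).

Each bag holds 3 vertices, so the decomposition has width 2, which upper-bounds the treewidth. The edges e–g–i–h–b–f–c–a–d–e form a cycle, so G is not a tree and its treewidth is at least 2. Therefore the treewidth is 2.

Treewidth 2.
Bags: B1 = {e, g, i}  B2 = {e, h, i}  B3 = {b, e, h}  B4 = {b, e, f}  B5 = {c, e, f}  B6 = {a, c, e}  B7 = {a, d, e}
Tree: B1–B2, B2–B3, B3–B4, B4–B5, B5–B6, B6–B7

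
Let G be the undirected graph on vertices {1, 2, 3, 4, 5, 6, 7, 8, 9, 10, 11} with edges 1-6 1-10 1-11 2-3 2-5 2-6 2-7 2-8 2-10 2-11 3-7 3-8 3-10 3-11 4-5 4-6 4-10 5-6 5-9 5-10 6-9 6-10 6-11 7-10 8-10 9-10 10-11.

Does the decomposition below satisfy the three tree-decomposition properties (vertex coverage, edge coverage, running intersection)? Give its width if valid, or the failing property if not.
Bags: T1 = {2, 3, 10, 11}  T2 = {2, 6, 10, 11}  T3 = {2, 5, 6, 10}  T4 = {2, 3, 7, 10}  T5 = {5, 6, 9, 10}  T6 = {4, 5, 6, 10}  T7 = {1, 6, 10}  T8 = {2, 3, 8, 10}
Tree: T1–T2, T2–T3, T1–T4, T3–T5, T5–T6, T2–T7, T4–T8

A tree decomposition must satisfy three properties: every vertex lies in some bag; for every edge, both endpoints lie together in some bag; and for every vertex, the bags containing it form a connected subtree. Here edge (11,1) lies in no bag, so the decomposition is invalid.

No — edge (11,1) lies in no bag.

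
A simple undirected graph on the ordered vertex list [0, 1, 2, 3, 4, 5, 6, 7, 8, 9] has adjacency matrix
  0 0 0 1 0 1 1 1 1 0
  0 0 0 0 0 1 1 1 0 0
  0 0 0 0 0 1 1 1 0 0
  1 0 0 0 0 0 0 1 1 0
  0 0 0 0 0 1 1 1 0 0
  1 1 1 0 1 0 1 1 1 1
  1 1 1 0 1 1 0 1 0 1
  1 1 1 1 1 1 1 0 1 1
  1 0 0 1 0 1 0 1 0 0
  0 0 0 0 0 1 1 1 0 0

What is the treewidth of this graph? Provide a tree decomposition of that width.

Treewidth 3.
One such decomposition:
Bags: B1 = {0, 5, 6, 7}  B2 = {4, 5, 6, 7}  B3 = {0, 5, 7, 8}  B4 = {5, 6, 7, 9}  B5 = {1, 5, 6, 7}  B6 = {0, 3, 7, 8}  B7 = {2, 5, 6, 7}
Tree: B1–B2, B1–B3, B1–B4, B4–B5, B3–B6, B2–B7

Every bag has size at most 4, so the width is 4 − 1 = 3 and tw(G) ≤ 3. On the other hand G contains the 4-clique {0, 3, 7, 8}. A clique must lie in a single bag of any decomposition, so no decomposition can have width below 3. Hence tw(G) = 3 exactly.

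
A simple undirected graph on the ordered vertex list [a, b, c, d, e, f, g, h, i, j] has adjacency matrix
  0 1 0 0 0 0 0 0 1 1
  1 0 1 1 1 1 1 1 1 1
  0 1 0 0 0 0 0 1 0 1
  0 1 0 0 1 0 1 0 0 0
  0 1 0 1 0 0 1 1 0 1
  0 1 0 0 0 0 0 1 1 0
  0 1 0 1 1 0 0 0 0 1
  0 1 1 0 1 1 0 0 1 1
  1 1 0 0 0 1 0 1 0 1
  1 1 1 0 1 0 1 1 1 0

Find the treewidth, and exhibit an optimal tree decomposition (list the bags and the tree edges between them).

Treewidth 3.
One optimal decomposition is:
Bags: B1 = {b, h, i, j}  B2 = {b, e, h, j}  B3 = {b, f, h, i}  B4 = {a, b, i, j}  B5 = {b, e, g, j}  B6 = {b, c, h, j}  B7 = {b, d, e, g}
Tree: B1–B2, B1–B3, B1–B4, B2–B5, B2–B6, B5–B7

Each bag holds 4 vertices, so the decomposition has width 3, which upper-bounds the treewidth. For the lower bound, the 4 vertices {b, d, e, g} are pairwise adjacent, and any tree decomposition puts a clique entirely inside one bag — forcing width ≥ 3. Therefore the treewidth is 3.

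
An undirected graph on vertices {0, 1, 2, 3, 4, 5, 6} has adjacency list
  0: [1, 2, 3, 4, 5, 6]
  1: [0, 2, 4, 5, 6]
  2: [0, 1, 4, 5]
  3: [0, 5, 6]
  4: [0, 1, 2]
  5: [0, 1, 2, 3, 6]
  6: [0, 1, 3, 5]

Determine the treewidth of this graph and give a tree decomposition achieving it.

Treewidth 3.
One optimal decomposition is:
Bags: B1 = {0, 1, 2, 5}  B2 = {0, 1, 5, 6}  B3 = {0, 3, 5, 6}  B4 = {0, 1, 2, 4}
Tree: B1–B2, B2–B3, B1–B4

The largest bag has 4 vertices, giving width 3; this decomposition certifies tw(G) ≤ 3. On the other hand G contains the 4-clique {0, 1, 2, 4}. A clique must lie in a single bag of any decomposition, so no decomposition can have width below 3. Hence tw(G) = 3 exactly.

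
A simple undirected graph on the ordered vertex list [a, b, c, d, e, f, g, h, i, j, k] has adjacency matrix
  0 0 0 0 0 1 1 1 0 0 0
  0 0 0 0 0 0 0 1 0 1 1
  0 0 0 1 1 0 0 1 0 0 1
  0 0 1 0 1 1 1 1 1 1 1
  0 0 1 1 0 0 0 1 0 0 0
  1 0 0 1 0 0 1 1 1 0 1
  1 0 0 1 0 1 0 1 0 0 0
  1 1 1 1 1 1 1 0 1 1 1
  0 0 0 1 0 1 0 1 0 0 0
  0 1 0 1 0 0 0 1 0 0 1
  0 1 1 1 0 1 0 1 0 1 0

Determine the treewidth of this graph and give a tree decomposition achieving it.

Every bag has size at most 4, so the width is 4 − 1 = 3 and tw(G) ≤ 3. Conversely, {d, h, j, k} is a clique of size 4, and the vertices of any clique must share a bag in every tree decomposition; so some bag has ≥ 4 vertices and tw(G) ≥ 3. Therefore the treewidth is 3.

Treewidth 3.
Bags: B1 = {c, d, e, h}  B2 = {c, d, h, k}  B3 = {d, f, h, k}  B4 = {d, h, j, k}  B5 = {d, f, g, h}  B6 = {d, f, h, i}  B7 = {b, h, j, k}  B8 = {a, f, g, h}
Tree: B1–B2, B2–B3, B2–B4, B3–B5, B5–B6, B4–B7, B5–B8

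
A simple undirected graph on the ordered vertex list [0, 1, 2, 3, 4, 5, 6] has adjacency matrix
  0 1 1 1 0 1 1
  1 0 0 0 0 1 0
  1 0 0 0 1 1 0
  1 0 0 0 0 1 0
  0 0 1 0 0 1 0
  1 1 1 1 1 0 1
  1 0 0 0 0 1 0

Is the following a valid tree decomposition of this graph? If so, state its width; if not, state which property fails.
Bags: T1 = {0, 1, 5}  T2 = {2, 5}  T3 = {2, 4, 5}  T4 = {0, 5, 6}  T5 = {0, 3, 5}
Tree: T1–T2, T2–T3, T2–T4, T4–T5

No — edge (0,2) lies in no bag.

A tree decomposition must satisfy three properties: every vertex lies in some bag; for every edge, both endpoints lie together in some bag; and for every vertex, the bags containing it form a connected subtree. Here edge (0,2) lies in no bag, so the decomposition is invalid.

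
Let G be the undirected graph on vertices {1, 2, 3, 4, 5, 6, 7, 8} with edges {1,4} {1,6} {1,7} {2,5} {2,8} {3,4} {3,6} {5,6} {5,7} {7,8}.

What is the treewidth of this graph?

2

A width-2 tree decomposition is:
Bags: B1 = {2, 7, 8}  B2 = {2, 5, 7}  B3 = {1, 5, 7}  B4 = {1, 5, 6}  B5 = {1, 4, 6}  B6 = {3, 4, 6}
Tree: B1–B2, B2–B3, B3–B4, B4–B5, B5–B6
The largest bag has 3 vertices, giving width 2; this decomposition certifies tw(G) ≤ 2. For the lower bound, G contains the cycle 8–2–5–7–8, so G is not a forest; only forests have treewidth ≤ 1, hence tw(G) ≥ 2. The upper and lower bounds meet at 2, so that is the treewidth.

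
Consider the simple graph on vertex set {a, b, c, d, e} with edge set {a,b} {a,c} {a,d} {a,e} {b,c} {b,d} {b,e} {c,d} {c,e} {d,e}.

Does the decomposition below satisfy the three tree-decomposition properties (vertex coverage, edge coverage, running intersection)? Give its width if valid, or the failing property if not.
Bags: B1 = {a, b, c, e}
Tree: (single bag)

A tree decomposition must satisfy three properties: every vertex lies in some bag; for every edge, both endpoints lie together in some bag; and for every vertex, the bags containing it form a connected subtree. Here vertex d appears in no bag, so the decomposition is invalid.

No — vertex d appears in no bag.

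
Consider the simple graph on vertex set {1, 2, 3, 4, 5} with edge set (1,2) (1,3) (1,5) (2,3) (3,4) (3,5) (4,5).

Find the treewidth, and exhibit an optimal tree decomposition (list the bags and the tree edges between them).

Each bag holds 3 vertices, so the decomposition has width 2, which upper-bounds the treewidth. Conversely, {1, 2, 3} is a clique of size 3, and the vertices of any clique must share a bag in every tree decomposition; so some bag has ≥ 3 vertices and tw(G) ≥ 2. Combining the bounds, tw(G) = 2.

Treewidth 2.
One optimal decomposition is:
Bags: B1 = {1, 3, 5}  B2 = {3, 4, 5}  B3 = {1, 2, 3}
Tree: B1–B2, B1–B3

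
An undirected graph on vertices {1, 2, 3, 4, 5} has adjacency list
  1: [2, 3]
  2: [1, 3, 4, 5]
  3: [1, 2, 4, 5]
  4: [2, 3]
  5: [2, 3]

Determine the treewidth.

A width-2 tree decomposition is:
Bags: B1 = {1, 2, 3}  B2 = {2, 3, 4}  B3 = {2, 3, 5}
Tree: B1–B2, B1–B3
The largest bag has 3 vertices, giving width 2; this decomposition certifies tw(G) ≤ 2. Conversely, {1, 2, 3} is a clique of size 3, and the vertices of any clique must share a bag in every tree decomposition; so some bag has ≥ 3 vertices and tw(G) ≥ 2. Combining the bounds, tw(G) = 2.

2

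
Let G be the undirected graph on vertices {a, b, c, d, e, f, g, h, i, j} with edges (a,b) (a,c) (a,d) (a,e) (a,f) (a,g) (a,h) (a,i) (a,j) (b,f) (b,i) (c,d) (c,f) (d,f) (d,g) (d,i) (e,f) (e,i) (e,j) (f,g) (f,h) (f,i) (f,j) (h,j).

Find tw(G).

3

A width-3 tree decomposition is:
Bags: B1 = {a, e, f, i}  B2 = {a, d, f, i}  B3 = {a, b, f, i}  B4 = {a, e, f, j}  B5 = {a, c, d, f}  B6 = {a, d, f, g}  B7 = {a, f, h, j}
Tree: B1–B2, B2–B3, B1–B4, B2–B5, B2–B6, B4–B7
Every bag has size at most 4, so the width is 4 − 1 = 3 and tw(G) ≤ 3. Conversely, {a, d, f, g} is a clique of size 4, and the vertices of any clique must share a bag in every tree decomposition; so some bag has ≥ 4 vertices and tw(G) ≥ 3. The upper and lower bounds meet at 3, so that is the treewidth.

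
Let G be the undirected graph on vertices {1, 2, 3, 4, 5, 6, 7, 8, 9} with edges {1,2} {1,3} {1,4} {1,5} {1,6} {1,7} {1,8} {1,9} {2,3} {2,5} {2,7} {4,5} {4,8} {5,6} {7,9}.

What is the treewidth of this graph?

A width-2 tree decomposition is:
Bags: B1 = {1, 2, 5}  B2 = {1, 4, 5}  B3 = {1, 4, 8}  B4 = {1, 5, 6}  B5 = {1, 2, 7}  B6 = {1, 2, 3}  B7 = {1, 7, 9}
Tree: B1–B2, B2–B3, B1–B4, B1–B5, B1–B6, B5–B7
The largest bag has 3 vertices, giving width 2; this decomposition certifies tw(G) ≤ 2. Conversely, {1, 2, 3} is a clique of size 3, and the vertices of any clique must share a bag in every tree decomposition; so some bag has ≥ 3 vertices and tw(G) ≥ 2. Hence tw(G) = 2 exactly.

2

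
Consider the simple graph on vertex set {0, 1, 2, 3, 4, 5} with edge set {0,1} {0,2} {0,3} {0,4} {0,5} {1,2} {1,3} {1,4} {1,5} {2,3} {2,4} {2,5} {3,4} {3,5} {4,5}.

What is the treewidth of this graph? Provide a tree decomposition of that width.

With just one bag of size 6, the width is 6 − 1 = 5, so tw(G) ≤ 5. Conversely, {0, 1, 2, 3, 4, 5} is a clique of size 6, and the vertices of any clique must share a bag in every tree decomposition; so some bag has ≥ 6 vertices and tw(G) ≥ 5. The upper and lower bounds meet at 5, so that is the treewidth.

Treewidth 5.
One such decomposition:
Bags: B1 = {0, 1, 2, 3, 4, 5}
Tree: (single bag)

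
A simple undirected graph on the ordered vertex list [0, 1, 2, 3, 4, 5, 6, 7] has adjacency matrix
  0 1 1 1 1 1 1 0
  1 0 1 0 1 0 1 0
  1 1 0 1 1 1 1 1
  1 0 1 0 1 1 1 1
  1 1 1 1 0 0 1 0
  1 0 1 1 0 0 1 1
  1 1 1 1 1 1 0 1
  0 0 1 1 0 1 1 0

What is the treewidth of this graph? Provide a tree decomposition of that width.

Treewidth 4.
Bags: B1 = {0, 2, 3, 5, 6}  B2 = {2, 3, 5, 6, 7}  B3 = {0, 2, 3, 4, 6}  B4 = {0, 1, 2, 4, 6}
Tree: B1–B2, B1–B3, B3–B4

Each bag holds 5 vertices, so the decomposition has width 4, which upper-bounds the treewidth. Conversely, {0, 1, 2, 4, 6} is a clique of size 5, and the vertices of any clique must share a bag in every tree decomposition; so some bag has ≥ 5 vertices and tw(G) ≥ 4. Combining the bounds, tw(G) = 4.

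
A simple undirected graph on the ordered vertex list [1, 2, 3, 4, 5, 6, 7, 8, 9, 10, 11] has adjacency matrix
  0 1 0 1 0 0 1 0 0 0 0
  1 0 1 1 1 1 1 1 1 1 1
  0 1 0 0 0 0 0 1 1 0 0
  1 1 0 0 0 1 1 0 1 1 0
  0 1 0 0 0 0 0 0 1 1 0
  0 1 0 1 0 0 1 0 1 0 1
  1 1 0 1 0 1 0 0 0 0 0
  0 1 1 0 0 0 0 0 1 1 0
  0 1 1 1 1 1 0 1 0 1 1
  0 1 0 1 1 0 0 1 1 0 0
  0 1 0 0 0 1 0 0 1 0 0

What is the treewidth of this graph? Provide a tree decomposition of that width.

Treewidth 3.
Bags: B1 = {2, 4, 9, 10}  B2 = {2, 4, 6, 9}  B3 = {2, 8, 9, 10}  B4 = {2, 3, 8, 9}  B5 = {2, 4, 6, 7}  B6 = {1, 2, 4, 7}  B7 = {2, 5, 9, 10}  B8 = {2, 6, 9, 11}
Tree: B1–B2, B1–B3, B3–B4, B2–B5, B5–B6, B1–B7, B2–B8

The largest bag has 4 vertices, giving width 3; this decomposition certifies tw(G) ≤ 3. On the other hand G contains the 4-clique {1, 2, 4, 7}. A clique must lie in a single bag of any decomposition, so no decomposition can have width below 3. The upper and lower bounds meet at 3, so that is the treewidth.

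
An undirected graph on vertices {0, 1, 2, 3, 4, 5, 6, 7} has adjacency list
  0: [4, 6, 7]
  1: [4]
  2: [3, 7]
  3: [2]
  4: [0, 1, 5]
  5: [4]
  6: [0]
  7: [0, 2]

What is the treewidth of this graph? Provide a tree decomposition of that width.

The largest bag has 2 vertices, giving width 1; this decomposition certifies tw(G) ≤ 1. Any graph with an edge has treewidth ≥ 1, and G has the edge 4–0. Hence tw(G) = 1 exactly.

Treewidth 1.
Bags: B1 = {0, 4}  B2 = {4, 5}  B3 = {0, 6}  B4 = {0, 7}  B5 = {2, 7}  B6 = {2, 3}  B7 = {1, 4}
Tree: B1–B2, B1–B3, B3–B4, B4–B5, B5–B6, B2–B7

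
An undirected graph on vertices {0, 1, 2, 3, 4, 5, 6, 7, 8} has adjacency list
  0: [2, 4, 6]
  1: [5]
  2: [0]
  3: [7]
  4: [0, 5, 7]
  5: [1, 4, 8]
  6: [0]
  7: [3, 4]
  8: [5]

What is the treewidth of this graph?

A width-1 tree decomposition is:
Bags: B1 = {4, 5}  B2 = {0, 4}  B3 = {0, 2}  B4 = {1, 5}  B5 = {0, 6}  B6 = {4, 7}  B7 = {3, 7}  B8 = {5, 8}
Tree: B1–B2, B2–B3, B1–B4, B3–B5, B1–B6, B6–B7, B4–B8
The largest bag has 2 vertices, giving width 1; this decomposition certifies tw(G) ≤ 1. G has an edge, so its treewidth is at least 1. Therefore the treewidth is 1.

1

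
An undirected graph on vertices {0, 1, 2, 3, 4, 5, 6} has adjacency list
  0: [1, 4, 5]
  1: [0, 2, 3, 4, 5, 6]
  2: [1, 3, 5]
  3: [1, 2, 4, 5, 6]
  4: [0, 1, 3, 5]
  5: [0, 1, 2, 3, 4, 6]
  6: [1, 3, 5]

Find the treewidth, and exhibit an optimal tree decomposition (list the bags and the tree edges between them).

The largest bag has 4 vertices, giving width 3; this decomposition certifies tw(G) ≤ 3. For the lower bound, the 4 vertices {0, 1, 4, 5} are pairwise adjacent, and any tree decomposition puts a clique entirely inside one bag — forcing width ≥ 3. Combining the bounds, tw(G) = 3.

Treewidth 3.
One optimal decomposition is:
Bags: B1 = {1, 3, 5, 6}  B2 = {1, 3, 4, 5}  B3 = {1, 2, 3, 5}  B4 = {0, 1, 4, 5}
Tree: B1–B2, B1–B3, B2–B4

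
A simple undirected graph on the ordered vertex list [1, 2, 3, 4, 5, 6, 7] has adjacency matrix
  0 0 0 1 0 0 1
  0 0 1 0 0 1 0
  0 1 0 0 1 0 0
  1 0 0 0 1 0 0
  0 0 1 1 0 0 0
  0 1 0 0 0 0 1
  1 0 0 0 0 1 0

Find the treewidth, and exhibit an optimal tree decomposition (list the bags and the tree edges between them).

Treewidth 2.
One such decomposition:
Bags: B1 = {1, 4, 7}  B2 = {4, 6, 7}  B3 = {2, 4, 6}  B4 = {2, 3, 4}  B5 = {3, 4, 5}
Tree: B1–B2, B2–B3, B3–B4, B4–B5

Each bag holds 3 vertices, so the decomposition has width 2, which upper-bounds the treewidth. The edges 4–1–7–6–2–3–5–4 form a cycle, so G is not a tree and its treewidth is at least 2. Hence tw(G) = 2 exactly.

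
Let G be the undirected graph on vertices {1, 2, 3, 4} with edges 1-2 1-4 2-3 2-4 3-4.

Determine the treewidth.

2

A width-2 tree decomposition is:
Bags: B1 = {1, 2, 4}  B2 = {2, 3, 4}
Tree: B1–B2
The largest bag has 3 vertices, giving width 2; this decomposition certifies tw(G) ≤ 2. Conversely, {1, 2, 4} is a clique of size 3, and the vertices of any clique must share a bag in every tree decomposition; so some bag has ≥ 3 vertices and tw(G) ≥ 2. Hence tw(G) = 2 exactly.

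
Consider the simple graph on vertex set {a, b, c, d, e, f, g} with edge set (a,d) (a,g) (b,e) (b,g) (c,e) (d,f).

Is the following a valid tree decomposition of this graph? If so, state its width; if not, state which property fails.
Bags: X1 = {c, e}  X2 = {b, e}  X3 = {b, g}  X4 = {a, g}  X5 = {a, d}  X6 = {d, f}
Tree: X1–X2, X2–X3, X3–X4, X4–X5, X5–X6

Checking the three conditions: (i) the bags cover all of {a, b, c, d, e, f, g}; (ii) for each edge, some bag contains both endpoints; (iii) the bags containing any fixed vertex form a subtree. All hold, so the decomposition is valid with width 2 − 1 = 1.

Yes; width 1.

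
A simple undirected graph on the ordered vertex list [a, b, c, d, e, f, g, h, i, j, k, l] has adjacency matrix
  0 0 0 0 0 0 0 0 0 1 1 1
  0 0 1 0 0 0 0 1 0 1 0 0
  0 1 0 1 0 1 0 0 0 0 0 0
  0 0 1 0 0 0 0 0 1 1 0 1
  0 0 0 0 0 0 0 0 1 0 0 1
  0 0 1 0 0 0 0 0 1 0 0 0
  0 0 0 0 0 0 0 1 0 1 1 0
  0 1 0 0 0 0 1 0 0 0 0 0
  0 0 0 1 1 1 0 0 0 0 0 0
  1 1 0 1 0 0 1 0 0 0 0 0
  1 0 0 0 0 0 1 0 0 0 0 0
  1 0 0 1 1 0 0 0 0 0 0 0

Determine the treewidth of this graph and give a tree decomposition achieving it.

Treewidth 3.
Bags: B1 = {a, g, h, k}  B2 = {a, g, h, j}  B3 = {a, b, h, j}  B4 = {a, b, j, l}  B5 = {b, d, j, l}  B6 = {b, c, d, l}  B7 = {c, d, e, l}  B8 = {c, d, e, i}  B9 = {c, e, f, i}
Tree: B1–B2, B2–B3, B3–B4, B4–B5, B5–B6, B6–B7, B7–B8, B8–B9

Every bag has size at most 4, so the width is 4 − 1 = 3 and tw(G) ≤ 3. For the lower bound: the 4 vertex sets {g,h,k}, {a}, {j}, {b,c,d,l} are disjoint, each induces a connected subgraph, and every pair is joined by at least one edge of G. Contracting each set to a single vertex therefore yields K_{4} as a minor, and since treewidth is minor-monotone, tw(G) ≥ tw(K_{4}) = 3. Hence tw(G) = 3 exactly.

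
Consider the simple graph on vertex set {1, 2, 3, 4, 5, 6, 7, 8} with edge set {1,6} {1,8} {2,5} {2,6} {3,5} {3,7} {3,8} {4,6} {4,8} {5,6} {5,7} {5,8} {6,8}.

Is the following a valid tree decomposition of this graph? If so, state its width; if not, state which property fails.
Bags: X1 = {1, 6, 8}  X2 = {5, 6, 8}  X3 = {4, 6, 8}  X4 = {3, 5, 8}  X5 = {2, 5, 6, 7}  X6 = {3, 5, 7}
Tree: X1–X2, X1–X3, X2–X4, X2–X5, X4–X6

No — bags containing vertex 7 are not connected in the tree.

A tree decomposition must satisfy three properties: every vertex lies in some bag; for every edge, both endpoints lie together in some bag; and for every vertex, the bags containing it form a connected subtree. Here bags containing vertex 7 are not connected in the tree, so the decomposition is invalid.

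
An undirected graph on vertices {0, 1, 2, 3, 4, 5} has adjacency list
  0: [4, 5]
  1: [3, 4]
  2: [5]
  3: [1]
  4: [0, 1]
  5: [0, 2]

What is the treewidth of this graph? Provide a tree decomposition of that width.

Each bag holds 2 vertices, so the decomposition has width 1, which upper-bounds the treewidth. G has an edge, so its treewidth is at least 1. Combining the bounds, tw(G) = 1.

Treewidth 1.
One optimal decomposition is:
Bags: B1 = {1, 3}  B2 = {1, 4}  B3 = {0, 4}  B4 = {0, 5}  B5 = {2, 5}
Tree: B1–B2, B2–B3, B3–B4, B4–B5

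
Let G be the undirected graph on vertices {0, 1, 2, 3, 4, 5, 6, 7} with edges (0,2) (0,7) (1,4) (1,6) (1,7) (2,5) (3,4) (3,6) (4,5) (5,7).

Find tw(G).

2

A width-2 tree decomposition is:
Bags: B1 = {0, 2, 7}  B2 = {2, 5, 7}  B3 = {1, 5, 7}  B4 = {1, 4, 5}  B5 = {1, 4, 6}  B6 = {3, 4, 6}
Tree: B1–B2, B2–B3, B3–B4, B4–B5, B5–B6
Every bag has size at most 3, so the width is 3 − 1 = 2 and tw(G) ≤ 2. The edges 0–2–5–7–0 form a cycle, so G is not a tree and its treewidth is at least 2. Hence tw(G) = 2 exactly.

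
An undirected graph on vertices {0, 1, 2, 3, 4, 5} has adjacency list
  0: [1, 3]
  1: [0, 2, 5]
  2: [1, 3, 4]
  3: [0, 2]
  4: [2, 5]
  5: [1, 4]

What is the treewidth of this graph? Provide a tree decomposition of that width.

The largest bag has 3 vertices, giving width 2; this decomposition certifies tw(G) ≤ 2. Since 0–3–2–1–0 is a cycle in G, G is not acyclic. Forests are exactly the graphs of treewidth ≤ 1, so tw(G) ≥ 2. The upper and lower bounds meet at 2, so that is the treewidth.

Treewidth 2.
One optimal decomposition is:
Bags: B1 = {0, 1, 3}  B2 = {1, 2, 3}  B3 = {1, 2, 5}  B4 = {2, 4, 5}
Tree: B1–B2, B2–B3, B3–B4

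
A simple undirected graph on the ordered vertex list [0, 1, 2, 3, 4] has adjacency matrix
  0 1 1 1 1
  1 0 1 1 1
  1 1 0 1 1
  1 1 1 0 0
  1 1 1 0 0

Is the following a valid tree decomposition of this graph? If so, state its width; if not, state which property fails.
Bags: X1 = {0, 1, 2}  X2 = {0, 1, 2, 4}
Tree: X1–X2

A tree decomposition must satisfy three properties: every vertex lies in some bag; for every edge, both endpoints lie together in some bag; and for every vertex, the bags containing it form a connected subtree. Here vertex 3 appears in no bag, so the decomposition is invalid.

No — vertex 3 appears in no bag.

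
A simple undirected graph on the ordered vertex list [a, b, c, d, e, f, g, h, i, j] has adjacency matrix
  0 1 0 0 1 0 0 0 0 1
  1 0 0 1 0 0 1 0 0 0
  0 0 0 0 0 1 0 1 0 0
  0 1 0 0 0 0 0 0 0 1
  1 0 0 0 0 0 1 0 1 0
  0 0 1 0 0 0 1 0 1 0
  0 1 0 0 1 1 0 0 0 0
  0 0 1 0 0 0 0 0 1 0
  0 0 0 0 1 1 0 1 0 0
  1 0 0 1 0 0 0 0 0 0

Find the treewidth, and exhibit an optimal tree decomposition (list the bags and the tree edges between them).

Each bag holds 3 vertices, so the decomposition has width 2, which upper-bounds the treewidth. For the lower bound, G contains the cycle j–d–b–a–j, so G is not a forest; only forests have treewidth ≤ 1, hence tw(G) ≥ 2. Combining the bounds, tw(G) = 2.

Treewidth 2.
One such decomposition:
Bags: B1 = {a, d, j}  B2 = {a, b, d}  B3 = {a, b, e}  B4 = {b, e, g}  B5 = {e, g, i}  B6 = {f, g, i}  B7 = {f, h, i}  B8 = {c, f, h}
Tree: B1–B2, B2–B3, B3–B4, B4–B5, B5–B6, B6–B7, B7–B8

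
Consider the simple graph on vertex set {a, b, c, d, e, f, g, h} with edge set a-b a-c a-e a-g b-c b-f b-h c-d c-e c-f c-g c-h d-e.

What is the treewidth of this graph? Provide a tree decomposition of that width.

Treewidth 2.
One optimal decomposition is:
Bags: B1 = {a, c, g}  B2 = {a, b, c}  B3 = {b, c, f}  B4 = {b, c, h}  B5 = {a, c, e}  B6 = {c, d, e}
Tree: B1–B2, B2–B3, B3–B4, B2–B5, B5–B6

The largest bag has 3 vertices, giving width 2; this decomposition certifies tw(G) ≤ 2. Conversely, {c, d, e} is a clique of size 3, and the vertices of any clique must share a bag in every tree decomposition; so some bag has ≥ 3 vertices and tw(G) ≥ 2. The upper and lower bounds meet at 2, so that is the treewidth.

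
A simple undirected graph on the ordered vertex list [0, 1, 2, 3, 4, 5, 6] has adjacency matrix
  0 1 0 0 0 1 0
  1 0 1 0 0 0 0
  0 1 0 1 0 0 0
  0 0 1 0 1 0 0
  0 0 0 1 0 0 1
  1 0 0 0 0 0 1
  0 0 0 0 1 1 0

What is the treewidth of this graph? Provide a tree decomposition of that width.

Treewidth 2.
Bags: B1 = {2, 3, 4}  B2 = {2, 4, 6}  B3 = {2, 5, 6}  B4 = {0, 2, 5}  B5 = {0, 1, 2}
Tree: B1–B2, B2–B3, B3–B4, B4–B5

Each bag holds 3 vertices, so the decomposition has width 2, which upper-bounds the treewidth. The edges 2–3–4–6–5–0–1–2 form a cycle, so G is not a tree and its treewidth is at least 2. Hence tw(G) = 2 exactly.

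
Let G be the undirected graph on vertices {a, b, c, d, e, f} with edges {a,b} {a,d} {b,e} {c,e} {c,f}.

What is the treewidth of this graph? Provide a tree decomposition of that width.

Treewidth 1.
One such decomposition:
Bags: B1 = {c, f}  B2 = {c, e}  B3 = {b, e}  B4 = {a, b}  B5 = {a, d}
Tree: B1–B2, B2–B3, B3–B4, B4–B5

The largest bag has 2 vertices, giving width 1; this decomposition certifies tw(G) ≤ 1. Any graph with an edge has treewidth ≥ 1, and G has the edge f–c. Therefore the treewidth is 1.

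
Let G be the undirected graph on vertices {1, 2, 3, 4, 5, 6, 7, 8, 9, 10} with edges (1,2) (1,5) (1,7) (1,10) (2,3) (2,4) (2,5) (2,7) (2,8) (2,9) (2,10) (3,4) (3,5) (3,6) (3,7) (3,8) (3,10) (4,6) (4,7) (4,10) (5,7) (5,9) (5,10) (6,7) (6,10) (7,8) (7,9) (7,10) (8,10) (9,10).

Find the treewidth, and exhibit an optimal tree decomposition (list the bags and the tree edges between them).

Treewidth 4.
One such decomposition:
Bags: B1 = {1, 2, 5, 7, 10}  B2 = {2, 3, 5, 7, 10}  B3 = {2, 5, 7, 9, 10}  B4 = {2, 3, 7, 8, 10}  B5 = {2, 3, 4, 7, 10}  B6 = {3, 4, 6, 7, 10}
Tree: B1–B2, B1–B3, B2–B4, B4–B5, B5–B6

Each bag holds 5 vertices, so the decomposition has width 4, which upper-bounds the treewidth. On the other hand G contains the 5-clique {1, 2, 5, 7, 10}. A clique must lie in a single bag of any decomposition, so no decomposition can have width below 4. Therefore the treewidth is 4.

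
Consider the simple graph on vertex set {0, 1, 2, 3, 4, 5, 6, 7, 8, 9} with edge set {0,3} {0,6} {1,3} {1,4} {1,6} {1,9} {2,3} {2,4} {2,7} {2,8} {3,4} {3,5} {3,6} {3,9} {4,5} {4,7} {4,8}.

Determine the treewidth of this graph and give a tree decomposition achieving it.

The largest bag has 3 vertices, giving width 2; this decomposition certifies tw(G) ≤ 2. On the other hand G contains the 3-clique {2, 4, 8}. A clique must lie in a single bag of any decomposition, so no decomposition can have width below 2. Hence tw(G) = 2 exactly.

Treewidth 2.
One such decomposition:
Bags: B1 = {1, 3, 6}  B2 = {1, 3, 4}  B3 = {1, 3, 9}  B4 = {2, 3, 4}  B5 = {0, 3, 6}  B6 = {3, 4, 5}  B7 = {2, 4, 7}  B8 = {2, 4, 8}
Tree: B1–B2, B2–B3, B2–B4, B1–B5, B2–B6, B4–B7, B7–B8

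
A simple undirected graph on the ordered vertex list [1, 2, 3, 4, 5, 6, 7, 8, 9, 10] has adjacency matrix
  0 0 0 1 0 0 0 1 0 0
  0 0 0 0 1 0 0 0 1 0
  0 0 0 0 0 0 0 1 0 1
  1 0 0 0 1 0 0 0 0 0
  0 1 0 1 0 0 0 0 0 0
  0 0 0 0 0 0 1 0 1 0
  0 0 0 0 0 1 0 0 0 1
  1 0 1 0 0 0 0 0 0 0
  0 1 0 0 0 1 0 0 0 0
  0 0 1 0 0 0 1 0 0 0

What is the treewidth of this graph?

2

A width-2 tree decomposition is:
Bags: B1 = {1, 4, 8}  B2 = {4, 5, 8}  B3 = {2, 5, 8}  B4 = {2, 8, 9}  B5 = {6, 8, 9}  B6 = {6, 7, 8}  B7 = {7, 8, 10}  B8 = {3, 8, 10}
Tree: B1–B2, B2–B3, B3–B4, B4–B5, B5–B6, B6–B7, B7–B8
Each bag holds 3 vertices, so the decomposition has width 2, which upper-bounds the treewidth. Since 8–1–4–5–2–9–6–7–10–3–8 is a cycle in G, G is not acyclic. Forests are exactly the graphs of treewidth ≤ 1, so tw(G) ≥ 2. The upper and lower bounds meet at 2, so that is the treewidth.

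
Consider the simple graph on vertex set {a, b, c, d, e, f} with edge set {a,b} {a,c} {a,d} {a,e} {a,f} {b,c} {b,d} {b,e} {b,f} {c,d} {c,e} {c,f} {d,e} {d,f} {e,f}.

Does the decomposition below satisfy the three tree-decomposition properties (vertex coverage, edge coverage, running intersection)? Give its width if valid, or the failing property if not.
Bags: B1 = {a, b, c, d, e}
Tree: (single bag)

No — vertex f appears in no bag.

A tree decomposition must satisfy three properties: every vertex lies in some bag; for every edge, both endpoints lie together in some bag; and for every vertex, the bags containing it form a connected subtree. Here vertex f appears in no bag, so the decomposition is invalid.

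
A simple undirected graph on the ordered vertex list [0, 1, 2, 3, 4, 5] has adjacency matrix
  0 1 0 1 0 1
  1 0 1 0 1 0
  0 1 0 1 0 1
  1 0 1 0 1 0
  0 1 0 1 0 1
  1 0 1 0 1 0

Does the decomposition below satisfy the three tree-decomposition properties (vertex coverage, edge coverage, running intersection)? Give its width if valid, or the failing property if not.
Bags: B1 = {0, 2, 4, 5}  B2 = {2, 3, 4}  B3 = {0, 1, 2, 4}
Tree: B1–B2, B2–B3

No — edge (0,3) lies in no bag.

A tree decomposition must satisfy three properties: every vertex lies in some bag; for every edge, both endpoints lie together in some bag; and for every vertex, the bags containing it form a connected subtree. Here edge (0,3) lies in no bag, so the decomposition is invalid.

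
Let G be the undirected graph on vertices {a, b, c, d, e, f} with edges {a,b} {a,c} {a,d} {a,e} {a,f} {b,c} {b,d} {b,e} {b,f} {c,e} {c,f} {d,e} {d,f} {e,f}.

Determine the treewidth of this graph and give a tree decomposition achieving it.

Treewidth 4.
One such decomposition:
Bags: B1 = {a, b, c, e, f}  B2 = {a, b, d, e, f}
Tree: B1–B2

Each bag holds 5 vertices, so the decomposition has width 4, which upper-bounds the treewidth. For the lower bound, the 5 vertices {a, b, d, e, f} are pairwise adjacent, and any tree decomposition puts a clique entirely inside one bag — forcing width ≥ 4. Combining the bounds, tw(G) = 4.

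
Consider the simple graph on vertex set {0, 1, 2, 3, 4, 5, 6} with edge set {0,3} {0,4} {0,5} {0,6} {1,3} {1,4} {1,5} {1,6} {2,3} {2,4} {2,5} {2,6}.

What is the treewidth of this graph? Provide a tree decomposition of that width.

Every bag has size at most 4, so the width is 4 − 1 = 3 and tw(G) ≤ 3. For the lower bound: the 4 vertex sets {1,5}, {2,3}, {0}, {6} are disjoint, each induces a connected subgraph, and every pair is joined by at least one edge of G. Contracting each set to a single vertex therefore yields K_{4} as a minor, and since treewidth is minor-monotone, tw(G) ≥ tw(K_{4}) = 3. Therefore the treewidth is 3.

Treewidth 3.
One optimal decomposition is:
Bags: B1 = {0, 1, 2, 5}  B2 = {0, 1, 2, 3}  B3 = {0, 1, 2, 6}  B4 = {0, 1, 2, 4}
Tree: B1–B2, B2–B3, B3–B4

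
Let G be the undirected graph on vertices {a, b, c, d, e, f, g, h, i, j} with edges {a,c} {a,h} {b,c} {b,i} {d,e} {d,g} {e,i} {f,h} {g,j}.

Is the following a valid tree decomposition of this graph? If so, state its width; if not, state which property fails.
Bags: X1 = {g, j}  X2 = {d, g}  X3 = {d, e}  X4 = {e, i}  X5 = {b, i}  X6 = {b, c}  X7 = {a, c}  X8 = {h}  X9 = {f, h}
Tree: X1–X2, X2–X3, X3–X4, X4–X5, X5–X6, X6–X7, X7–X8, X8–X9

A tree decomposition must satisfy three properties: every vertex lies in some bag; for every edge, both endpoints lie together in some bag; and for every vertex, the bags containing it form a connected subtree. Here edge (a,h) lies in no bag, so the decomposition is invalid.

No — edge (a,h) lies in no bag.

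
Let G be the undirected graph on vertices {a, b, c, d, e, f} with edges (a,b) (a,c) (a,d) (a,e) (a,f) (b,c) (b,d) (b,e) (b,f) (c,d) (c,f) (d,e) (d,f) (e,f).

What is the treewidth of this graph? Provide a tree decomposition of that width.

Treewidth 4.
Bags: B1 = {a, b, c, d, f}  B2 = {a, b, d, e, f}
Tree: B1–B2

Every bag has size at most 5, so the width is 5 − 1 = 4 and tw(G) ≤ 4. For the lower bound, the 5 vertices {a, b, d, e, f} are pairwise adjacent, and any tree decomposition puts a clique entirely inside one bag — forcing width ≥ 4. Combining the bounds, tw(G) = 4.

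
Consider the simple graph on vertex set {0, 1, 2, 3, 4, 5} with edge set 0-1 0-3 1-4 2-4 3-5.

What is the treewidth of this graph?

1

A width-1 tree decomposition is:
Bags: B1 = {0, 3}  B2 = {0, 1}  B3 = {1, 4}  B4 = {2, 4}  B5 = {3, 5}
Tree: B1–B2, B2–B3, B3–B4, B1–B5
Each bag holds 2 vertices, so the decomposition has width 1, which upper-bounds the treewidth. Since G has at least one edge (e.g. 0–3), it is not an edgeless graph, so tw(G) ≥ 1. The upper and lower bounds meet at 1, so that is the treewidth.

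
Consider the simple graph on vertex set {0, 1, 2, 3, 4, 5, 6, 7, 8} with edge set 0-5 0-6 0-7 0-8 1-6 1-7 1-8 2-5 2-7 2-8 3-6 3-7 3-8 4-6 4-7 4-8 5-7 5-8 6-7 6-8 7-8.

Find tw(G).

3

A width-3 tree decomposition is:
Bags: B1 = {1, 6, 7, 8}  B2 = {0, 6, 7, 8}  B3 = {0, 5, 7, 8}  B4 = {4, 6, 7, 8}  B5 = {3, 6, 7, 8}  B6 = {2, 5, 7, 8}
Tree: B1–B2, B2–B3, B1–B4, B2–B5, B3–B6
Every bag has size at most 4, so the width is 4 − 1 = 3 and tw(G) ≤ 3. For the lower bound, the 4 vertices {2, 5, 7, 8} are pairwise adjacent, and any tree decomposition puts a clique entirely inside one bag — forcing width ≥ 3. Therefore the treewidth is 3.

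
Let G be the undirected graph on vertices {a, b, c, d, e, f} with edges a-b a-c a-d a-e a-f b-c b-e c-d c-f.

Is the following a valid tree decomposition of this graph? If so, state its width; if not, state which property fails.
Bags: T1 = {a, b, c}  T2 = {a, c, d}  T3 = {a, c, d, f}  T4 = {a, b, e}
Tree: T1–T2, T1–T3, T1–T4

A tree decomposition must satisfy three properties: every vertex lies in some bag; for every edge, both endpoints lie together in some bag; and for every vertex, the bags containing it form a connected subtree. Here bags containing vertex d are not connected in the tree, so the decomposition is invalid.

No — bags containing vertex d are not connected in the tree.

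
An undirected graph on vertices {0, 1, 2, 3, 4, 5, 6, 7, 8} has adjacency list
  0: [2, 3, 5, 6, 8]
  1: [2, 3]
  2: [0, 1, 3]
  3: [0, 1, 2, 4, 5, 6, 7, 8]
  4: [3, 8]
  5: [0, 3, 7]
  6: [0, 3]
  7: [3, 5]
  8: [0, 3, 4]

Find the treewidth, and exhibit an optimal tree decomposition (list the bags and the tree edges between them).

Treewidth 2.
Bags: B1 = {3, 4, 8}  B2 = {0, 3, 8}  B3 = {0, 3, 5}  B4 = {0, 3, 6}  B5 = {0, 2, 3}  B6 = {1, 2, 3}  B7 = {3, 5, 7}
Tree: B1–B2, B2–B3, B3–B4, B4–B5, B5–B6, B3–B7

The largest bag has 3 vertices, giving width 2; this decomposition certifies tw(G) ≤ 2. Conversely, {0, 3, 8} is a clique of size 3, and the vertices of any clique must share a bag in every tree decomposition; so some bag has ≥ 3 vertices and tw(G) ≥ 2. The upper and lower bounds meet at 2, so that is the treewidth.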